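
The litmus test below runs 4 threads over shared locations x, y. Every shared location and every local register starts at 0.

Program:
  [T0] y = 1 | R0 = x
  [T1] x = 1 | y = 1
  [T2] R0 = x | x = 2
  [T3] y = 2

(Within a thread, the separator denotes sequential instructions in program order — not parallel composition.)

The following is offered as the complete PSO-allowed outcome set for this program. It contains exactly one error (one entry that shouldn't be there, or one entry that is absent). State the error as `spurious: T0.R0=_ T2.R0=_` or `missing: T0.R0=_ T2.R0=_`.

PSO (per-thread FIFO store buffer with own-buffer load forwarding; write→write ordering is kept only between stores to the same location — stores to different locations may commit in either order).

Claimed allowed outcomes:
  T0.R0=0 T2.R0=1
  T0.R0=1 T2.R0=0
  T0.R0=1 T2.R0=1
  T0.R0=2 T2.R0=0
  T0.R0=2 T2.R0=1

outcome vector order: (T0.R0,T2.R0)
PSO (6): <0 0>; <0 1>; <1 0>; <1 1>; <2 0>; <2 1>
PSO∖claimed = {<0 0>}

missing: T0.R0=0 T2.R0=0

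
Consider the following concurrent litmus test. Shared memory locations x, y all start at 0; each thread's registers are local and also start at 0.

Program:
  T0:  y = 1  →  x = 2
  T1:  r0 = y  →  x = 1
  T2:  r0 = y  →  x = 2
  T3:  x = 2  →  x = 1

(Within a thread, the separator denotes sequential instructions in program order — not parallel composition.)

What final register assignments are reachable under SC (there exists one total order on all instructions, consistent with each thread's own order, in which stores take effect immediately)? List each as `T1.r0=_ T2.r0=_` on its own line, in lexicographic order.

outcome vector order: (T1.r0,T2.r0)
|SC outcomes| = 4

T1.r0=0 T2.r0=0
T1.r0=0 T2.r0=1
T1.r0=1 T2.r0=0
T1.r0=1 T2.r0=1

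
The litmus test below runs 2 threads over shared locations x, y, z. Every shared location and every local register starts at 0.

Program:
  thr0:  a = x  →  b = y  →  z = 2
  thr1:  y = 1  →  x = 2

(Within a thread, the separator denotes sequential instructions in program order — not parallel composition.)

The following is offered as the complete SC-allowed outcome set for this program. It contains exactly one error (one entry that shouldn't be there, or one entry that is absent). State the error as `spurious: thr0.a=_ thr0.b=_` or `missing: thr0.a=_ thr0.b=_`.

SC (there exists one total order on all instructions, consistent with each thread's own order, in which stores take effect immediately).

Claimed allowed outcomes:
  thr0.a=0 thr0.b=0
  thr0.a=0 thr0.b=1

outcome vector order: (thr0.a,thr0.b)
SC (3): (0,0); (0,1); (2,1)
SC∖claimed = {(2,1)}

missing: thr0.a=2 thr0.b=1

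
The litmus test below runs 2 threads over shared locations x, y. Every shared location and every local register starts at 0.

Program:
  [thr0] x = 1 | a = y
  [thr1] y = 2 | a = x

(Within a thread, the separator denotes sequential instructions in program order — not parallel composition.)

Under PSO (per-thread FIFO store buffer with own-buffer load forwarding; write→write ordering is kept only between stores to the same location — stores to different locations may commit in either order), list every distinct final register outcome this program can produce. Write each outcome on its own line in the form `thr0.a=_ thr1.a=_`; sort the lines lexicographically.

thr0.a=0 thr1.a=0
thr0.a=0 thr1.a=1
thr0.a=2 thr1.a=0
thr0.a=2 thr1.a=1

outcome vector order: (thr0.a,thr1.a)
|PSO outcomes| = 4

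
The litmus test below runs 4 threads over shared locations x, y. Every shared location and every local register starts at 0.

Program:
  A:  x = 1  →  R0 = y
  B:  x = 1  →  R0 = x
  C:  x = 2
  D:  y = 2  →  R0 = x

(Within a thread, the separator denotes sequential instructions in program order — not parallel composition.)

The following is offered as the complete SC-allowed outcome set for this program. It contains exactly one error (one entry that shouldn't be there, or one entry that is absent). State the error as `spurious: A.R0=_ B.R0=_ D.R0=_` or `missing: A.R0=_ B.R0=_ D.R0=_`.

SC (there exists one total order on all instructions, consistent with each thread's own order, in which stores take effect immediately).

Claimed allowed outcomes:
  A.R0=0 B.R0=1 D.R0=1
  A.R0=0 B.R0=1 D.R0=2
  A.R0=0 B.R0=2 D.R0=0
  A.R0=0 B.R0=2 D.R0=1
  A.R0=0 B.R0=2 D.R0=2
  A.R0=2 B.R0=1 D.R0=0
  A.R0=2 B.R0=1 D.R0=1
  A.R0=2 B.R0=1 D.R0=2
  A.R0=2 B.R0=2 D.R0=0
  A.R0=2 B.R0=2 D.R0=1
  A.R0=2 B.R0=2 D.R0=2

spurious: A.R0=0 B.R0=2 D.R0=0

outcome vector order: (A.R0,B.R0,D.R0)
[SC] allowed = {(0,1,1); (0,1,2); (0,2,1); (0,2,2); (2,1,0); (2,1,1); (2,1,2); (2,2,0); (2,2,1); (2,2,2)}
claimed∖SC = {(0,2,0)}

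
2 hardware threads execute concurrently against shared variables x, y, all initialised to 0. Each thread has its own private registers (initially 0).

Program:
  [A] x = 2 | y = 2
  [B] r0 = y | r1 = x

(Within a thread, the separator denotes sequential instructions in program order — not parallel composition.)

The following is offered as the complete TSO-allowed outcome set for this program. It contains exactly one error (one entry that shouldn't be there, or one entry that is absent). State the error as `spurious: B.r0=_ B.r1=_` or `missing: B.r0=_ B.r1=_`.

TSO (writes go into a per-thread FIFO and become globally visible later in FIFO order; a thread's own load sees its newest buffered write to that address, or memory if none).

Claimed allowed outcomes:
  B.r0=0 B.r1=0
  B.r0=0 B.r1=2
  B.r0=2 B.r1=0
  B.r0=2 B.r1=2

outcome vector order: (B.r0,B.r1)
[TSO] allowed = {<0 0>, <0 2>, <2 2>}
claimed∖TSO = {<2 0>}

spurious: B.r0=2 B.r1=0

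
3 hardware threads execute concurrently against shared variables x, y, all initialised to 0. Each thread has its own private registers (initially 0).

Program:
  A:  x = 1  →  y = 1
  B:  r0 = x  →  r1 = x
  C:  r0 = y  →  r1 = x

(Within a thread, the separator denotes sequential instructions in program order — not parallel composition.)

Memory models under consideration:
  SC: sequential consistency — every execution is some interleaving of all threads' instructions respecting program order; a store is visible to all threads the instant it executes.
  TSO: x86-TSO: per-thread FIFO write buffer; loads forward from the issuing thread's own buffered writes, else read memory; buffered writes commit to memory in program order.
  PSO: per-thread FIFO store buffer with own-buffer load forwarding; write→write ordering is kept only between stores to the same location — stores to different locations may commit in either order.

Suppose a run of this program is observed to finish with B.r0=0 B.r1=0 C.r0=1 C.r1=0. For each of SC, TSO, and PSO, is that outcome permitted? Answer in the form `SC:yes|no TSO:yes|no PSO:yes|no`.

SC:no TSO:no PSO:yes

outcome vector order: (B.r0,B.r1,C.r0,C.r1)
SC (9): 0/0/0/0 0/0/0/1 0/0/1/1 0/1/0/0 0/1/0/1 0/1/1/1 1/1/0/0 1/1/0/1 1/1/1/1
TSO (9): 0/0/0/0 0/0/0/1 0/0/1/1 0/1/0/0 0/1/0/1 0/1/1/1 1/1/0/0 1/1/0/1 1/1/1/1
PSO (12): 0/0/0/0 0/0/0/1 0/0/1/0 0/0/1/1 0/1/0/0 0/1/0/1 0/1/1/0 0/1/1/1 1/1/0/0 1/1/0/1 1/1/1/0 1/1/1/1
target 0/0/1/0 ∈ {PSO}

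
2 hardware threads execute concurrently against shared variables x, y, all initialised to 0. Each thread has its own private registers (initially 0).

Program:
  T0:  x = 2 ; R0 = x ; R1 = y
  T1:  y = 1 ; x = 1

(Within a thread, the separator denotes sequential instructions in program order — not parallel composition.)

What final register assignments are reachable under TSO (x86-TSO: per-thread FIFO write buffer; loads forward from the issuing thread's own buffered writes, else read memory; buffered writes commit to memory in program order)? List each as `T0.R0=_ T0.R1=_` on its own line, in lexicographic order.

T0.R0=1 T0.R1=1
T0.R0=2 T0.R1=0
T0.R0=2 T0.R1=1

outcome vector order: (T0.R0,T0.R1)
|TSO outcomes| = 3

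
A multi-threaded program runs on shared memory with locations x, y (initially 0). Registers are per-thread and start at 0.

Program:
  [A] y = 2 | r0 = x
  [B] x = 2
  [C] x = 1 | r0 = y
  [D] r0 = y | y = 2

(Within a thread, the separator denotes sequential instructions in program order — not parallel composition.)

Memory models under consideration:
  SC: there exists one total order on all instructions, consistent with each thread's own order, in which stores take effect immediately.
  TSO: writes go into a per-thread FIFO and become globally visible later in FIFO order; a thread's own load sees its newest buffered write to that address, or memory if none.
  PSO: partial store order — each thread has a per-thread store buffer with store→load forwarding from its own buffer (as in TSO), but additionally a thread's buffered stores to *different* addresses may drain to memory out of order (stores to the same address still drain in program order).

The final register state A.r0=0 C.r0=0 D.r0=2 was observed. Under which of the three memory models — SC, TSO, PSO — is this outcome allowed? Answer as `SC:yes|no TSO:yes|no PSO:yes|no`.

outcome vector order: (A.r0,C.r0,D.r0)
SC (10): (0,2,0); (0,2,2); (1,0,0); (1,0,2); (1,2,0); (1,2,2); (2,0,0); (2,0,2); (2,2,0); (2,2,2)
TSO (12): (0,0,0); (0,0,2); (0,2,0); (0,2,2); (1,0,0); (1,0,2); (1,2,0); (1,2,2); (2,0,0); (2,0,2); (2,2,0); (2,2,2)
PSO (12): (0,0,0); (0,0,2); (0,2,0); (0,2,2); (1,0,0); (1,0,2); (1,2,0); (1,2,2); (2,0,0); (2,0,2); (2,2,0); (2,2,2)
target (0,0,2) ∈ {TSO,PSO}

SC:no TSO:yes PSO:yes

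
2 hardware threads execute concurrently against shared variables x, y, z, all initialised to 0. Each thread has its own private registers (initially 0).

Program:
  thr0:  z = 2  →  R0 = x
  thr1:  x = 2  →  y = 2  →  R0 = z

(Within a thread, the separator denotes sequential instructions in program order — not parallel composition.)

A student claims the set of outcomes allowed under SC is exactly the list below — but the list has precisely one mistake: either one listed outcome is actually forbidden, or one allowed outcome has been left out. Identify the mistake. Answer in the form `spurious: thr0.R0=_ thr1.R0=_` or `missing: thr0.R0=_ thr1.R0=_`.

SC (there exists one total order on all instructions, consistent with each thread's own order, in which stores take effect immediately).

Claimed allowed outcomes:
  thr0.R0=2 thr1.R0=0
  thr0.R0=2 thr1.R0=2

missing: thr0.R0=0 thr1.R0=2

outcome vector order: (thr0.R0,thr1.R0)
[SC] allowed = {02 20 22}
SC∖claimed = {02}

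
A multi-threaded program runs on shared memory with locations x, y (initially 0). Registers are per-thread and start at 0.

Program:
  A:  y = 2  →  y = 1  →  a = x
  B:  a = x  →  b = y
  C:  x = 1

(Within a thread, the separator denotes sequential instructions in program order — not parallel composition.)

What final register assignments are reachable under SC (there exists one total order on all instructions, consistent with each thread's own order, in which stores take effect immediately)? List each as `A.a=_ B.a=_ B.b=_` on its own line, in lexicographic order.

outcome vector order: (A.a,B.a,B.b)
|SC outcomes| = 10

A.a=0 B.a=0 B.b=0
A.a=0 B.a=0 B.b=1
A.a=0 B.a=0 B.b=2
A.a=0 B.a=1 B.b=1
A.a=1 B.a=0 B.b=0
A.a=1 B.a=0 B.b=1
A.a=1 B.a=0 B.b=2
A.a=1 B.a=1 B.b=0
A.a=1 B.a=1 B.b=1
A.a=1 B.a=1 B.b=2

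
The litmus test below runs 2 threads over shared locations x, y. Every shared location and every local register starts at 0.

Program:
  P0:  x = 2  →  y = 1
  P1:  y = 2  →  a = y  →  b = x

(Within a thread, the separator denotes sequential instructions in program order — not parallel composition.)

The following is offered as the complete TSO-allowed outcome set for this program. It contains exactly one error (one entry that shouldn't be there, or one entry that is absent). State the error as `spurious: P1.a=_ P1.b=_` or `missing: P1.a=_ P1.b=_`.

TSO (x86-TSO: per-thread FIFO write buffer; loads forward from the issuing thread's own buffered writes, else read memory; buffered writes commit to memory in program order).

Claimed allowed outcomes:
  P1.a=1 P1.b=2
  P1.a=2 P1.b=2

missing: P1.a=2 P1.b=0

outcome vector order: (P1.a,P1.b)
TSO: 3 outcomes — {1/2, 2/0, 2/2}
TSO∖claimed = {2/0}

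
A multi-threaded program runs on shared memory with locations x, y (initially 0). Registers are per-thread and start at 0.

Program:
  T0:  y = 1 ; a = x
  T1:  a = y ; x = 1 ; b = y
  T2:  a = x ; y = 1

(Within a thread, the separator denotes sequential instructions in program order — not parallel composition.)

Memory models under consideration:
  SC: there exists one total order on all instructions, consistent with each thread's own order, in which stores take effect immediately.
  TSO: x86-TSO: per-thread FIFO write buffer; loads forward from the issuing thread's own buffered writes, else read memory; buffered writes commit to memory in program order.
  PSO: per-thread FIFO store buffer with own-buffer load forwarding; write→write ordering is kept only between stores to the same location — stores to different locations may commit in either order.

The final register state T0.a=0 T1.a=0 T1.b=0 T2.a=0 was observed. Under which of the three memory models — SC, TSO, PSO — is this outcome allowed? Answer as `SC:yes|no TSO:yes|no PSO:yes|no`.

outcome vector order: (T0.a,T1.a,T1.b,T2.a)
under SC → 0010 0011 0110 0111 1000 1001 1010 1011 1110 1111
under TSO → 0000 0001 0010 0011 0110 0111 1000 1001 1010 1011 1110 1111
under PSO → 0000 0001 0010 0011 0110 0111 1000 1001 1010 1011 1110 1111
target 0000 ∈ {TSO,PSO}

SC:no TSO:yes PSO:yes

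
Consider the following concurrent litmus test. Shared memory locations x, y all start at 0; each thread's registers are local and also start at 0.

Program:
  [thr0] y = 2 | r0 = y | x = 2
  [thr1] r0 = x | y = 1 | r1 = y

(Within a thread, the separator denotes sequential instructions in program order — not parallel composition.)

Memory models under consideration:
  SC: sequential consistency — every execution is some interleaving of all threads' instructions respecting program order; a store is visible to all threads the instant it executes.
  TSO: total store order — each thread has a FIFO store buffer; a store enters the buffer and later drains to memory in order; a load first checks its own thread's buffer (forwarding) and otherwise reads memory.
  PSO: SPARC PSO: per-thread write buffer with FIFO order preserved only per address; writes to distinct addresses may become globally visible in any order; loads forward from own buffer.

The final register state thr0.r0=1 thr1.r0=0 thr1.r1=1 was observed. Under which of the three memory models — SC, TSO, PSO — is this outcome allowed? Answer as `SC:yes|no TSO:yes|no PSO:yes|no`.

SC:yes TSO:yes PSO:yes

outcome vector order: (thr0.r0,thr1.r0,thr1.r1)
SC: 4 outcomes — {1/0/1, 2/0/1, 2/0/2, 2/2/1}
TSO: 4 outcomes — {1/0/1, 2/0/1, 2/0/2, 2/2/1}
PSO: 5 outcomes — {1/0/1, 2/0/1, 2/0/2, 2/2/1, 2/2/2}
target 1/0/1 ∈ {SC,TSO,PSO}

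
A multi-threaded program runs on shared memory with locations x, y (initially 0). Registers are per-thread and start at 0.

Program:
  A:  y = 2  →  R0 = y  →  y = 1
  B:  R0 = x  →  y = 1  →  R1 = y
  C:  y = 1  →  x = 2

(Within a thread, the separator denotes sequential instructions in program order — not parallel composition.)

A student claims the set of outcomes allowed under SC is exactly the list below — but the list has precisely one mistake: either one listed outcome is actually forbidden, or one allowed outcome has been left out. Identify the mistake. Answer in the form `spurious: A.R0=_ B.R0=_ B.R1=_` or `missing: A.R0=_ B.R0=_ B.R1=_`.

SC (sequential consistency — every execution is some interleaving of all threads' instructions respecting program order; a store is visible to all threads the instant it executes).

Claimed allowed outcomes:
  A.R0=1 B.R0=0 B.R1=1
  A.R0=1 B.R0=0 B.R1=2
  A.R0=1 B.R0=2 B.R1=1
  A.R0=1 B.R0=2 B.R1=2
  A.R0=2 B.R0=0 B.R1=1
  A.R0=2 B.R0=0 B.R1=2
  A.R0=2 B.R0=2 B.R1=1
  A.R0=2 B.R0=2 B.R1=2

outcome vector order: (A.R0,B.R0,B.R1)
under SC → 1/0/1; 1/0/2; 1/2/1; 2/0/1; 2/0/2; 2/2/1; 2/2/2
claimed∖SC = {1/2/2}

spurious: A.R0=1 B.R0=2 B.R1=2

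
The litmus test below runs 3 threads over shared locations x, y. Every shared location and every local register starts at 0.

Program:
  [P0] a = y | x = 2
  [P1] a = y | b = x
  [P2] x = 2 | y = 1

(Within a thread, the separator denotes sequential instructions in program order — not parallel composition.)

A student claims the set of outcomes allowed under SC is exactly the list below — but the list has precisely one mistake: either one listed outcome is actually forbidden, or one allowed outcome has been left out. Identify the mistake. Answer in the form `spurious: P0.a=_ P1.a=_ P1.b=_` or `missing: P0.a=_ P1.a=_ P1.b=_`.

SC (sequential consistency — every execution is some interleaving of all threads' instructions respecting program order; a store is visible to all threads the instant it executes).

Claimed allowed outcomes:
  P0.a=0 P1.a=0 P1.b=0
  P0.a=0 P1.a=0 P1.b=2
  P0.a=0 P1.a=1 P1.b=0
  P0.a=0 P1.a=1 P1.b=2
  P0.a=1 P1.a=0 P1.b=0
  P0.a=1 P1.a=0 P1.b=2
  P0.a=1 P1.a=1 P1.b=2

outcome vector order: (P0.a,P1.a,P1.b)
SC (6): 000, 002, 012, 100, 102, 112
claimed∖SC = {010}

spurious: P0.a=0 P1.a=1 P1.b=0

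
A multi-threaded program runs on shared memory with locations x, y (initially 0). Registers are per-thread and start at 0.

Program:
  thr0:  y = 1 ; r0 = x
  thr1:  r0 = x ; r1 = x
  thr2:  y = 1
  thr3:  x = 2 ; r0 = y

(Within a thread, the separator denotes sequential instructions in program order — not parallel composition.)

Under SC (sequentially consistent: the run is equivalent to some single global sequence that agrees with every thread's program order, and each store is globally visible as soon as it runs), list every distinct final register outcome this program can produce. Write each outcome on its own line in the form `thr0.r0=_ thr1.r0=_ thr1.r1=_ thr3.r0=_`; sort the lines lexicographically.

thr0.r0=0 thr1.r0=0 thr1.r1=0 thr3.r0=1
thr0.r0=0 thr1.r0=0 thr1.r1=2 thr3.r0=1
thr0.r0=0 thr1.r0=2 thr1.r1=2 thr3.r0=1
thr0.r0=2 thr1.r0=0 thr1.r1=0 thr3.r0=0
thr0.r0=2 thr1.r0=0 thr1.r1=0 thr3.r0=1
thr0.r0=2 thr1.r0=0 thr1.r1=2 thr3.r0=0
thr0.r0=2 thr1.r0=0 thr1.r1=2 thr3.r0=1
thr0.r0=2 thr1.r0=2 thr1.r1=2 thr3.r0=0
thr0.r0=2 thr1.r0=2 thr1.r1=2 thr3.r0=1

outcome vector order: (thr0.r0,thr1.r0,thr1.r1,thr3.r0)
|SC outcomes| = 9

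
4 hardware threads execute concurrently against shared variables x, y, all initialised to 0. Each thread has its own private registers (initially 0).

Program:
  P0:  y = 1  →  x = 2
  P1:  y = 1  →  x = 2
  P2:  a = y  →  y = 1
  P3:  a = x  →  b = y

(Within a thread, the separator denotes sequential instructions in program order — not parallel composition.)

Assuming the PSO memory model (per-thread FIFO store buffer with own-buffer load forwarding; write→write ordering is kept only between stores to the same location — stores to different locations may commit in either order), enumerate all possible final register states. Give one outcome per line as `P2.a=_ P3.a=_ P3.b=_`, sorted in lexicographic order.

outcome vector order: (P2.a,P3.a,P3.b)
|PSO outcomes| = 8

P2.a=0 P3.a=0 P3.b=0
P2.a=0 P3.a=0 P3.b=1
P2.a=0 P3.a=2 P3.b=0
P2.a=0 P3.a=2 P3.b=1
P2.a=1 P3.a=0 P3.b=0
P2.a=1 P3.a=0 P3.b=1
P2.a=1 P3.a=2 P3.b=0
P2.a=1 P3.a=2 P3.b=1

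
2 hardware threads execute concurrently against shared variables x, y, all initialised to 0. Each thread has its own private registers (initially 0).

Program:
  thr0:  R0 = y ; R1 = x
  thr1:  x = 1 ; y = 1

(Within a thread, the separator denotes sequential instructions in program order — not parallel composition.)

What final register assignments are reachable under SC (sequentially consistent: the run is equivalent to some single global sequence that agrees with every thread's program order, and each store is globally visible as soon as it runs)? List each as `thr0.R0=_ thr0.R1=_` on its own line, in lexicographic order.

outcome vector order: (thr0.R0,thr0.R1)
|SC outcomes| = 3

thr0.R0=0 thr0.R1=0
thr0.R0=0 thr0.R1=1
thr0.R0=1 thr0.R1=1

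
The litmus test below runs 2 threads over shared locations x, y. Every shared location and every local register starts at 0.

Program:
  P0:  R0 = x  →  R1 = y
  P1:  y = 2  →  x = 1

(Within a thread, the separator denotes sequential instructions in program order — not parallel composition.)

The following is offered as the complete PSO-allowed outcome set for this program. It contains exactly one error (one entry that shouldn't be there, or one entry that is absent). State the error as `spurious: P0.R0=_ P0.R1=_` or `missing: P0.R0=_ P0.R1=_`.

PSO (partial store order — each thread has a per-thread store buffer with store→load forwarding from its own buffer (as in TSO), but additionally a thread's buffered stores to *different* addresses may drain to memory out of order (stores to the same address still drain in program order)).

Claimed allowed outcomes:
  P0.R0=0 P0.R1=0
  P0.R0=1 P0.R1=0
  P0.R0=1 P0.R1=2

missing: P0.R0=0 P0.R1=2

outcome vector order: (P0.R0,P0.R1)
under PSO → 0/0, 0/2, 1/0, 1/2
PSO∖claimed = {0/2}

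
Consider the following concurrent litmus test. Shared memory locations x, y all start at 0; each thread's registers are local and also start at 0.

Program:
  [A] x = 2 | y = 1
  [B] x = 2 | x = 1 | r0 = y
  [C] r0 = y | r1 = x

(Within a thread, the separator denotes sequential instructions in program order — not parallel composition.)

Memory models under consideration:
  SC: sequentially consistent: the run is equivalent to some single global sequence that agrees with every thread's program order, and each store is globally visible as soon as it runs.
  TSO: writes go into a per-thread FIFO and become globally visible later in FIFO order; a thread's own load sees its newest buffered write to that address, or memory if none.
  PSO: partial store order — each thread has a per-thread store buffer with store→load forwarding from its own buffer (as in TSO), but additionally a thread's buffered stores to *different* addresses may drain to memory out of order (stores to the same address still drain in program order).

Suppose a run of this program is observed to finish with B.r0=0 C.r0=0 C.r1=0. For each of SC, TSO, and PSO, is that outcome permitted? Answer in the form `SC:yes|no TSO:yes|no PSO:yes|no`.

SC:yes TSO:yes PSO:yes

outcome vector order: (B.r0,C.r0,C.r1)
SC: 10 outcomes — {0/0/0 0/0/1 0/0/2 0/1/1 0/1/2 1/0/0 1/0/1 1/0/2 1/1/1 1/1/2}
TSO: 10 outcomes — {0/0/0 0/0/1 0/0/2 0/1/1 0/1/2 1/0/0 1/0/1 1/0/2 1/1/1 1/1/2}
PSO: 12 outcomes — {0/0/0 0/0/1 0/0/2 0/1/0 0/1/1 0/1/2 1/0/0 1/0/1 1/0/2 1/1/0 1/1/1 1/1/2}
target 0/0/0 ∈ {SC,TSO,PSO}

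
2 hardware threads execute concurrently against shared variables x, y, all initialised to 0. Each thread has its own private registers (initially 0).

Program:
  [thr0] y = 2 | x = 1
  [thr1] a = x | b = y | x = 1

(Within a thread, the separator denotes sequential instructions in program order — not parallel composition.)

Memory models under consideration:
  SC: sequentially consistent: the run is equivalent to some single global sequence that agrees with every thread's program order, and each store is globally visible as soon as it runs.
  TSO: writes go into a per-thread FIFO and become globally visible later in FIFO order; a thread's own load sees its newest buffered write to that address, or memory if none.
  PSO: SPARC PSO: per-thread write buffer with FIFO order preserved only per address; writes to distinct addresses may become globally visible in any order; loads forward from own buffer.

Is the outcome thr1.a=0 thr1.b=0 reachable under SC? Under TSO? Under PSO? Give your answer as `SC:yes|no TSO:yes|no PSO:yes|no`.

SC:yes TSO:yes PSO:yes

outcome vector order: (thr1.a,thr1.b)
[SC] allowed = {0/0; 0/2; 1/2}
[TSO] allowed = {0/0; 0/2; 1/2}
[PSO] allowed = {0/0; 0/2; 1/0; 1/2}
target 0/0 ∈ {SC,TSO,PSO}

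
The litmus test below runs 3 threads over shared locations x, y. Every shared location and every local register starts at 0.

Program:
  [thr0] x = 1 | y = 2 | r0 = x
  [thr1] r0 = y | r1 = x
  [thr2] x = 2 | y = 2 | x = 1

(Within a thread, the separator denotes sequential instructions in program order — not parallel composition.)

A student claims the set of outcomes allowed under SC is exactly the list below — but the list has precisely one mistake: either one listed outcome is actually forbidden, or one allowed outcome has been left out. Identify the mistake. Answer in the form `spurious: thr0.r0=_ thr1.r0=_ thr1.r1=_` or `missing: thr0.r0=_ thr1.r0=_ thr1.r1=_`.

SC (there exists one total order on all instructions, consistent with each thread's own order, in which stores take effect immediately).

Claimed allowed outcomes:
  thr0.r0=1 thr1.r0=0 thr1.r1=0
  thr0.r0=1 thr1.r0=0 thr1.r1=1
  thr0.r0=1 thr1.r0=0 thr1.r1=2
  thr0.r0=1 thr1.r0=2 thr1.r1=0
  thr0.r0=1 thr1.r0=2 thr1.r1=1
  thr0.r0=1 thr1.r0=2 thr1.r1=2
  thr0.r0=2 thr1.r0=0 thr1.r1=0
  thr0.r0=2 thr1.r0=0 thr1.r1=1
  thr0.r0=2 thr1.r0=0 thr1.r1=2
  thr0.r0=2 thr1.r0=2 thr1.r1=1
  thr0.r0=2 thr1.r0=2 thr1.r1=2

outcome vector order: (thr0.r0,thr1.r0,thr1.r1)
SC (10): 1/0/0 1/0/1 1/0/2 1/2/1 1/2/2 2/0/0 2/0/1 2/0/2 2/2/1 2/2/2
claimed∖SC = {1/2/0}

spurious: thr0.r0=1 thr1.r0=2 thr1.r1=0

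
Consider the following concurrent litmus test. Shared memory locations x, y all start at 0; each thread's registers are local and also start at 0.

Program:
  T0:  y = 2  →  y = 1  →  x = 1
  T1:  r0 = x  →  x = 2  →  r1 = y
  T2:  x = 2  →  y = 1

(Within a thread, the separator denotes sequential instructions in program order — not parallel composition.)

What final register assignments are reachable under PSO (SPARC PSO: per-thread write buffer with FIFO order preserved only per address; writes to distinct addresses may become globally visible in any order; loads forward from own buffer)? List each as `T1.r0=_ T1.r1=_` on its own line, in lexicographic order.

outcome vector order: (T1.r0,T1.r1)
|PSO outcomes| = 9

T1.r0=0 T1.r1=0
T1.r0=0 T1.r1=1
T1.r0=0 T1.r1=2
T1.r0=1 T1.r1=0
T1.r0=1 T1.r1=1
T1.r0=1 T1.r1=2
T1.r0=2 T1.r1=0
T1.r0=2 T1.r1=1
T1.r0=2 T1.r1=2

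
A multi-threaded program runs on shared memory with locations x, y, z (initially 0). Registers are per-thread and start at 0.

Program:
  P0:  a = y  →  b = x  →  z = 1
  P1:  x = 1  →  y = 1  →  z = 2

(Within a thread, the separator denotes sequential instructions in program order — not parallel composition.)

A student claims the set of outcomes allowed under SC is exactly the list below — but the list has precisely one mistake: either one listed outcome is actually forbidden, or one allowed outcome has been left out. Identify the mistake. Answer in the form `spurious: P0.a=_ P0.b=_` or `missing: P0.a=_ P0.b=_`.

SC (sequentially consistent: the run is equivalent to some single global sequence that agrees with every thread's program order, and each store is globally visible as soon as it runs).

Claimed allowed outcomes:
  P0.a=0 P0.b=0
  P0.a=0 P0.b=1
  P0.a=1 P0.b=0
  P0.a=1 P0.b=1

spurious: P0.a=1 P0.b=0

outcome vector order: (P0.a,P0.b)
[SC] allowed = {(0,0); (0,1); (1,1)}
claimed∖SC = {(1,0)}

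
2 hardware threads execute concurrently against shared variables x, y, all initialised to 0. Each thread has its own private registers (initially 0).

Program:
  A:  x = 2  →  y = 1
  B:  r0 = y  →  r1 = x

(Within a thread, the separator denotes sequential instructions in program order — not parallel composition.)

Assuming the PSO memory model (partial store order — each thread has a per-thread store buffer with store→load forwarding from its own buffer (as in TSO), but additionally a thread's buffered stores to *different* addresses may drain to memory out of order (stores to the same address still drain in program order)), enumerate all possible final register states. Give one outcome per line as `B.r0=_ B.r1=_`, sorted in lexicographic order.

B.r0=0 B.r1=0
B.r0=0 B.r1=2
B.r0=1 B.r1=0
B.r0=1 B.r1=2

outcome vector order: (B.r0,B.r1)
|PSO outcomes| = 4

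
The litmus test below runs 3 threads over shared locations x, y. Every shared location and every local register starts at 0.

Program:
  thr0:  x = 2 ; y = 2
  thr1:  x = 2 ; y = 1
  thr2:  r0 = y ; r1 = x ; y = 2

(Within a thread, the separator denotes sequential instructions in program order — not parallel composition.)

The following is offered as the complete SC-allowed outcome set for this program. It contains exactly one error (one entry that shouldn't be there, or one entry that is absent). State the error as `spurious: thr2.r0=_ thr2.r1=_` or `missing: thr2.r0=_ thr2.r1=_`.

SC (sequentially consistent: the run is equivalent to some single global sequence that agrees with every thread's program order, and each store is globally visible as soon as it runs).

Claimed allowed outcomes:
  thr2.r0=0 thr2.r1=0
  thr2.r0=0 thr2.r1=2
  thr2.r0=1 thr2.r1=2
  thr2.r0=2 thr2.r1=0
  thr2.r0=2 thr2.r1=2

spurious: thr2.r0=2 thr2.r1=0

outcome vector order: (thr2.r0,thr2.r1)
SC (4): 00; 02; 12; 22
claimed∖SC = {20}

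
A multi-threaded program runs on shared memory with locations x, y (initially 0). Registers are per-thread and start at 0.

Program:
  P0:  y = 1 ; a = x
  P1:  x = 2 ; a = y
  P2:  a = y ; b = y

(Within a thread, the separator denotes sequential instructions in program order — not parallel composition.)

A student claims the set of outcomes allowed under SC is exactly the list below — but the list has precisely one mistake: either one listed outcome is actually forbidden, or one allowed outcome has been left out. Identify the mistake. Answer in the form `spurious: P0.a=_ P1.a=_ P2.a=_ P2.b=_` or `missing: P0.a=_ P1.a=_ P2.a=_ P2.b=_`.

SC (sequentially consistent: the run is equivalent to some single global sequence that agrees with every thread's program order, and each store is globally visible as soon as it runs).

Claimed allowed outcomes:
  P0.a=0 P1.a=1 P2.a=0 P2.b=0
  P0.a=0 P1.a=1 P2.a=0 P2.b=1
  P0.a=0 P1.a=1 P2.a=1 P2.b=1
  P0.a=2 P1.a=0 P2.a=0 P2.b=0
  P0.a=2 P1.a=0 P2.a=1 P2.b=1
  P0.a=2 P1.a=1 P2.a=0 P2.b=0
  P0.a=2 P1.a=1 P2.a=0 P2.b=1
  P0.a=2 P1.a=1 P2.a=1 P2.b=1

missing: P0.a=2 P1.a=0 P2.a=0 P2.b=1

outcome vector order: (P0.a,P1.a,P2.a,P2.b)
[SC] allowed = {0100 0101 0111 2000 2001 2011 2100 2101 2111}
SC∖claimed = {2001}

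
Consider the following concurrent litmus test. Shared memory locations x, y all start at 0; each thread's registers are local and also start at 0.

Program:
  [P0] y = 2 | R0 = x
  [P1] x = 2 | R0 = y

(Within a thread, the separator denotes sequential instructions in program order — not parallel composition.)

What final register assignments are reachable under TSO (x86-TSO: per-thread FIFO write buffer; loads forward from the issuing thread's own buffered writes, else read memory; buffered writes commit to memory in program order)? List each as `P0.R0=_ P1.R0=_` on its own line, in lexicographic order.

P0.R0=0 P1.R0=0
P0.R0=0 P1.R0=2
P0.R0=2 P1.R0=0
P0.R0=2 P1.R0=2

outcome vector order: (P0.R0,P1.R0)
|TSO outcomes| = 4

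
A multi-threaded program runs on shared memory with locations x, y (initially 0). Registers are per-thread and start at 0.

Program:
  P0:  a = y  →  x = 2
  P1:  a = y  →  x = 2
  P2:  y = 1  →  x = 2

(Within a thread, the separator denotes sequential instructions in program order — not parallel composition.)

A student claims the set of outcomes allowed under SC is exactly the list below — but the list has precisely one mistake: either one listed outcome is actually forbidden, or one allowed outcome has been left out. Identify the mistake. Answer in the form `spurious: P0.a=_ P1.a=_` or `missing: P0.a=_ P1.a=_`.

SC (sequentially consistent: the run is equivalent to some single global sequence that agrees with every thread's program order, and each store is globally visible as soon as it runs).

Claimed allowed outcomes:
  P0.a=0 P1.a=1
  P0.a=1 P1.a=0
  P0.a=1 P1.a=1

missing: P0.a=0 P1.a=0

outcome vector order: (P0.a,P1.a)
[SC] allowed = {(0,0) (0,1) (1,0) (1,1)}
SC∖claimed = {(0,0)}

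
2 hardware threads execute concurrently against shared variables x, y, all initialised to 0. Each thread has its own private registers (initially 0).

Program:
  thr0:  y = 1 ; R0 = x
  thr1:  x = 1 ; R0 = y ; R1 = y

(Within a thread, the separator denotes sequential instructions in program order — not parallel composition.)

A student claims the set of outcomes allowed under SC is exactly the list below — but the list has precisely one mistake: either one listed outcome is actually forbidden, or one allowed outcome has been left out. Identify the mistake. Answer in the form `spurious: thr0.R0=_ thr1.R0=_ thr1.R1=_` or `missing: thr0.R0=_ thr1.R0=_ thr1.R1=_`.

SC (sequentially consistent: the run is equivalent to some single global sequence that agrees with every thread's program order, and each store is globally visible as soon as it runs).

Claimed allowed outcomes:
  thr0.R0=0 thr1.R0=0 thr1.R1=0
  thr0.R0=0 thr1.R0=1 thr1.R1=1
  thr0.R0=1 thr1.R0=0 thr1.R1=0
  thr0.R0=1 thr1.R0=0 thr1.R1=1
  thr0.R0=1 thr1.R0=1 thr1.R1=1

spurious: thr0.R0=0 thr1.R0=0 thr1.R1=0

outcome vector order: (thr0.R0,thr1.R0,thr1.R1)
SC (4): 011 100 101 111
claimed∖SC = {000}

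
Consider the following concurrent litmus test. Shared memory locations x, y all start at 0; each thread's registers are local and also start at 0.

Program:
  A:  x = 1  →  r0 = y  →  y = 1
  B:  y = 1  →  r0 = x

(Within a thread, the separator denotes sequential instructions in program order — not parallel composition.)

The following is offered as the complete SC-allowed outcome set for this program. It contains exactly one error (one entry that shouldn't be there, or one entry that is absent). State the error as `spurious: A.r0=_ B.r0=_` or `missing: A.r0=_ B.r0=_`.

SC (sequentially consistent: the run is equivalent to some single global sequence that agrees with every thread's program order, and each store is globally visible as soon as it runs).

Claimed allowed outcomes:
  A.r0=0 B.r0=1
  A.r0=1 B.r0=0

outcome vector order: (A.r0,B.r0)
[SC] allowed = {0/1, 1/0, 1/1}
SC∖claimed = {1/1}

missing: A.r0=1 B.r0=1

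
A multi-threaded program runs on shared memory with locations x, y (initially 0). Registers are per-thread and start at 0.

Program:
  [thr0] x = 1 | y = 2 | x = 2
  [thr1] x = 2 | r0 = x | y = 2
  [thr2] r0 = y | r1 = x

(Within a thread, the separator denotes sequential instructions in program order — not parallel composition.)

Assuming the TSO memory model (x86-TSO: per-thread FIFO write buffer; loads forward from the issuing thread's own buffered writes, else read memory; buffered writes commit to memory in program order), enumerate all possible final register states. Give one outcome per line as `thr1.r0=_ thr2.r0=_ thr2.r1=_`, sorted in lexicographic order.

outcome vector order: (thr1.r0,thr2.r0,thr2.r1)
|TSO outcomes| = 10

thr1.r0=1 thr2.r0=0 thr2.r1=0
thr1.r0=1 thr2.r0=0 thr2.r1=1
thr1.r0=1 thr2.r0=0 thr2.r1=2
thr1.r0=1 thr2.r0=2 thr2.r1=1
thr1.r0=1 thr2.r0=2 thr2.r1=2
thr1.r0=2 thr2.r0=0 thr2.r1=0
thr1.r0=2 thr2.r0=0 thr2.r1=1
thr1.r0=2 thr2.r0=0 thr2.r1=2
thr1.r0=2 thr2.r0=2 thr2.r1=1
thr1.r0=2 thr2.r0=2 thr2.r1=2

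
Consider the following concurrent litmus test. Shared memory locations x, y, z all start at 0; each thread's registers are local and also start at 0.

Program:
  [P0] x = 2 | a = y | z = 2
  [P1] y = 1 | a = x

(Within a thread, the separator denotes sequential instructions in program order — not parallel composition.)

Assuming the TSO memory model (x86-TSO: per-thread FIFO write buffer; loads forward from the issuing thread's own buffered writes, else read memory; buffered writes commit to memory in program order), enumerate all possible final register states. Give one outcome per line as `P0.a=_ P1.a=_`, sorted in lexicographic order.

outcome vector order: (P0.a,P1.a)
|TSO outcomes| = 4

P0.a=0 P1.a=0
P0.a=0 P1.a=2
P0.a=1 P1.a=0
P0.a=1 P1.a=2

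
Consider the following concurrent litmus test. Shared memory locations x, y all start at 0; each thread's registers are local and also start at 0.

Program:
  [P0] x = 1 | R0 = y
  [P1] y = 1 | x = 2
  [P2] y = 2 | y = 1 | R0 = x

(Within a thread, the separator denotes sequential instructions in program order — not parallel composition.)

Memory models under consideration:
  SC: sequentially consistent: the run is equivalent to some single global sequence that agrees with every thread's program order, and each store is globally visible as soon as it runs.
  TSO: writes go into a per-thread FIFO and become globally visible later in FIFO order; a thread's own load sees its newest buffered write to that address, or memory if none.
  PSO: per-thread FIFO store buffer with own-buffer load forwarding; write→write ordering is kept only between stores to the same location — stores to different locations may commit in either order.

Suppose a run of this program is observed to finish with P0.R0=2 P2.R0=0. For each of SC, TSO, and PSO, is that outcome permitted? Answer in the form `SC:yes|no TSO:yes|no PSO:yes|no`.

outcome vector order: (P0.R0,P2.R0)
SC: 7 outcomes — {0/1, 0/2, 1/0, 1/1, 1/2, 2/1, 2/2}
TSO: 9 outcomes — {0/0, 0/1, 0/2, 1/0, 1/1, 1/2, 2/0, 2/1, 2/2}
PSO: 9 outcomes — {0/0, 0/1, 0/2, 1/0, 1/1, 1/2, 2/0, 2/1, 2/2}
target 2/0 ∈ {TSO,PSO}

SC:no TSO:yes PSO:yes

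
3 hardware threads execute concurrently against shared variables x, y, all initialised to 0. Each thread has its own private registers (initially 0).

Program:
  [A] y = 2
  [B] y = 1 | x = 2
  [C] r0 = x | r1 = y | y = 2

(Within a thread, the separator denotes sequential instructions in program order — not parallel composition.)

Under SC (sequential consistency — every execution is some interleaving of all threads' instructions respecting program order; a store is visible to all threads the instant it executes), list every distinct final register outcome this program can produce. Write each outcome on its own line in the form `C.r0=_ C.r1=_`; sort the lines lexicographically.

outcome vector order: (C.r0,C.r1)
|SC outcomes| = 5

C.r0=0 C.r1=0
C.r0=0 C.r1=1
C.r0=0 C.r1=2
C.r0=2 C.r1=1
C.r0=2 C.r1=2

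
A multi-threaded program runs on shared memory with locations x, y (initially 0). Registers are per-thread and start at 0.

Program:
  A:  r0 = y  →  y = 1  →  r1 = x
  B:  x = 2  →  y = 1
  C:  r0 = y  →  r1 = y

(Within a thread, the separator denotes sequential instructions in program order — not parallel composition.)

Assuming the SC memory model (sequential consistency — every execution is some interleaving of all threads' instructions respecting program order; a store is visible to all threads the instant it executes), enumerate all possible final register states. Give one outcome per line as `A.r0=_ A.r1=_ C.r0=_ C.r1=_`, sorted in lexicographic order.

A.r0=0 A.r1=0 C.r0=0 C.r1=0
A.r0=0 A.r1=0 C.r0=0 C.r1=1
A.r0=0 A.r1=0 C.r0=1 C.r1=1
A.r0=0 A.r1=2 C.r0=0 C.r1=0
A.r0=0 A.r1=2 C.r0=0 C.r1=1
A.r0=0 A.r1=2 C.r0=1 C.r1=1
A.r0=1 A.r1=2 C.r0=0 C.r1=0
A.r0=1 A.r1=2 C.r0=0 C.r1=1
A.r0=1 A.r1=2 C.r0=1 C.r1=1

outcome vector order: (A.r0,A.r1,C.r0,C.r1)
|SC outcomes| = 9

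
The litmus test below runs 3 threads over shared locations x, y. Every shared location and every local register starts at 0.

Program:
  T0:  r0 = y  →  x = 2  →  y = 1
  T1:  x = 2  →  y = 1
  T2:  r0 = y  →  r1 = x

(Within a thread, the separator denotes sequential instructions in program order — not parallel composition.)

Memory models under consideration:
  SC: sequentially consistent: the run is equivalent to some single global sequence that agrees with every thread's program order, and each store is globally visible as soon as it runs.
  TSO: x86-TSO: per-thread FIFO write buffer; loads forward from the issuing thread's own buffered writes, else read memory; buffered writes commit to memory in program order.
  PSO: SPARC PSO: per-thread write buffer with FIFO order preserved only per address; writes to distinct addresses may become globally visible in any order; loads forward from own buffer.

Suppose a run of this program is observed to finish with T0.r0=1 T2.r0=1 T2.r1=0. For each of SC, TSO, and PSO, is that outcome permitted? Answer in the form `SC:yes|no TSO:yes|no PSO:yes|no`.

outcome vector order: (T0.r0,T2.r0,T2.r1)
under SC → <0 0 0>, <0 0 2>, <0 1 2>, <1 0 0>, <1 0 2>, <1 1 2>
under TSO → <0 0 0>, <0 0 2>, <0 1 2>, <1 0 0>, <1 0 2>, <1 1 2>
under PSO → <0 0 0>, <0 0 2>, <0 1 0>, <0 1 2>, <1 0 0>, <1 0 2>, <1 1 0>, <1 1 2>
target <1 1 0> ∈ {PSO}

SC:no TSO:no PSO:yes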